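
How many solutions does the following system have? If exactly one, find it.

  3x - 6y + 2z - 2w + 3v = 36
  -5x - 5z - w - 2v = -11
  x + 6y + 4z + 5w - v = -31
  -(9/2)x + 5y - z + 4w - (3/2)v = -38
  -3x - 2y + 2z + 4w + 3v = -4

Row-reduce:
R1 ← R1 / (3).
R2 ← R2 + 5·R1.
R3 ← R3 − 1·R1.
R4 ← R4 + 9/2·R1.
R5 ← R5 + 3·R1.
R2 ← R2 / (-10).
R1 ← R1 + 2·R2.
R3 ← R3 − 8·R2.
R4 ← R4 + 4·R2.
R5 ← R5 + 8·R2.
R3 ← R3 / (2).
R1 ← R1 − 1·R3.
R2 ← R2 − 1/6·R3.
R4 ← R4 − 8/3·R3.
R5 ← R5 − 16/3·R3.
R4 ← R4 / (-1/5).
R1 ← R1 + 9/10·R4.
R2 ← R2 − 1/4·R4.
R3 ← R3 − 11/10·R4.
R5 ← R5 + 2/5·R4.
Rank is 4 with 5 unknowns, leaving v free.

infinitely many solutions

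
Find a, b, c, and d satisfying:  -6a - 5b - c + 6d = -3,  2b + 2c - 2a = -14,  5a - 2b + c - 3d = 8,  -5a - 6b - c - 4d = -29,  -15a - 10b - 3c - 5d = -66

a = 4, b = 0, c = -3, d = 3

Row-reduce the augmented matrix:
R1 ← R1 / (-6).
R2 ← R2 + 2·R1.
R3 ← R3 − 5·R1.
R4 ← R4 + 5·R1.
R5 ← R5 + 15·R1.
R2 ← R2 / (11/3).
R1 ← R1 − 5/6·R2.
R3 ← R3 + 37/6·R2.
R4 ← R4 + 11/6·R2.
R5 ← R5 − 5/2·R2.
R3 ← R3 / (45/11).
R1 ← R1 + 4/11·R3.
R2 ← R2 − 7/11·R3.
R4 ← R4 − 1·R3.
R5 ← R5 + 23/11·R3.
R4 ← R4 / (-29/3).
R1 ← R1 + 2/3·R4.
R2 ← R2 + 1/3·R4.
R3 ← R3 + 1/3·R4.
R5 ← R5 + 58/3·R4.
R5 reduces to 0 = 0, so the extra equation is consistent.
Reading off the reduced rows gives a = 4, b = 0, c = -3, d = 3.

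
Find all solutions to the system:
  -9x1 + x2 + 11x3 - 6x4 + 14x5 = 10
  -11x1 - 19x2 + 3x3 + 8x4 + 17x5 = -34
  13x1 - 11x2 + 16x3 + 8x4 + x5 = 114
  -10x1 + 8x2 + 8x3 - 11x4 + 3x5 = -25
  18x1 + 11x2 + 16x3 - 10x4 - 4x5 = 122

x1 = 4, x2 = 4, x3 = 4, x4 = 5, x5 = 2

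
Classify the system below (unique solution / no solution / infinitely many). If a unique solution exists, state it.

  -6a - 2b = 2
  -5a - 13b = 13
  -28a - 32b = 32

Row-reduce the augmented matrix:
R1 ← R1 / (-6).
R2 ← R2 + 5·R1.
R3 ← R3 + 28·R1.
R2 ← R2 / (-34/3).
R1 ← R1 − 1/3·R2.
R3 ← R3 + 68/3·R2.
R3 reduces to 0 = 0, so the extra equation is consistent.
Reading off the reduced rows gives a = 0, b = -1.

a = 0, b = -1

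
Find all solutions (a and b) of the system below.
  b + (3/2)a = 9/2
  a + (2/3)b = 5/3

no solution

Row-reduce:
R1 ← R1 / (3/2).
R2 ← R2 − 1·R1.
Row 2 reduces to 0 = -4/3, a contradiction. The system is inconsistent.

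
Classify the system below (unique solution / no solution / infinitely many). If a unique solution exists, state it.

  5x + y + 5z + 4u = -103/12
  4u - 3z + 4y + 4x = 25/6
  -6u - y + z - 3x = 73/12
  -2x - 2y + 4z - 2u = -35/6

Row-reduce the augmented matrix:
R1 ← R1 / (5).
R2 ← R2 − 4·R1.
R3 ← R3 + 3·R1.
R4 ← R4 + 2·R1.
R2 ← R2 / (16/5).
R1 ← R1 − 1/5·R2.
R3 ← R3 + 2/5·R2.
R4 ← R4 + 8/5·R2.
R3 ← R3 / (25/8).
R1 ← R1 − 23/16·R3.
R2 ← R2 + 35/16·R3.
R4 ← R4 − 5/2·R3.
R4 ← R4 / (14/5).
R1 ← R1 − 59/25·R4.
R2 ← R2 + 11/5·R4.
R3 ← R3 + 28/25·R4.
Reading off the reduced rows gives x = 5/4, y = 2/3, z = -3/2, u = -2.

x = 5/4, y = 2/3, z = -3/2, u = -2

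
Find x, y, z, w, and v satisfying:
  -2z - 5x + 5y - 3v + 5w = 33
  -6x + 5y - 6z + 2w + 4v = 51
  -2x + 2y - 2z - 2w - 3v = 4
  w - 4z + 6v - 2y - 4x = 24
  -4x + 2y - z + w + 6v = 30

x = -2, y = 3, z = -2, w = 2, v = 2

Row-reduce the augmented matrix:
R1 ← R1 / (-5).
R2 ← R2 + 6·R1.
R3 ← R3 + 2·R1.
R4 ← R4 + 4·R1.
R5 ← R5 + 4·R1.
R2 ← R2 / (-1).
R1 ← R1 + 1·R2.
R4 ← R4 + 6·R2.
R5 ← R5 + 2·R2.
R3 ← R3 / (-6/5).
R1 ← R1 − 4·R3.
R2 ← R2 − 18/5·R3.
R4 ← R4 − 96/5·R3.
R5 ← R5 − 39/5·R3.
R4 ← R4 / (-43).
R1 ← R1 + 31/3·R4.
R2 ← R2 + 8·R4.
R3 ← R3 − 10/3·R4.
R5 ← R5 + 21·R4.
R5 ← R5 / (1181/86).
R1 ← R1 − 123/43·R5.
R2 ← R2 + 31/43·R5.
R3 ← R3 + 311/86·R5.
R4 ← R4 − 66/43·R5.
Reading off the reduced rows gives x = -2, y = 3, z = -2, w = 2, v = 2.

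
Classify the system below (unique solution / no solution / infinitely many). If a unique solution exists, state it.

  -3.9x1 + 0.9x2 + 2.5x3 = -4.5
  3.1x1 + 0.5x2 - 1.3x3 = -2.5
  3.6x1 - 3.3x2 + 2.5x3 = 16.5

Row-reduce the augmented matrix:
R1 ← R1 / (-39/10).
R2 ← R2 − 31/10·R1.
R3 ← R3 − 18/5·R1.
R2 ← R2 / (79/65).
R1 ← R1 + 3/13·R2.
R3 ← R3 + 321/130·R2.
R3 ← R3 / (4901/790).
R1 ← R1 + 121/237·R3.
R2 ← R2 − 134/237·R3.
Reading off the reduced rows gives x1 = 0, x2 = -5, x3 = 0.

x1 = 0, x2 = -5, x3 = 0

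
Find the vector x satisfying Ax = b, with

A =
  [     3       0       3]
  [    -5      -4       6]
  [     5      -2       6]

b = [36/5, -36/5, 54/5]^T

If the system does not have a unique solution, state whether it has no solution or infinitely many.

Row-reduce the augmented matrix:
R1 ← R1 / (3).
R2 ← R2 + 5·R1.
R3 ← R3 − 5·R1.
R2 ← R2 / (-4).
R3 ← R3 + 2·R2.
R3 ← R3 / (-9/2).
R1 ← R1 − 1·R3.
R2 ← R2 + 11/4·R3.
Reading off the reduced rows gives x_1 = 8/5, x_2 = 1, x_3 = 4/5.

x_1 = 8/5, x_2 = 1, x_3 = 4/5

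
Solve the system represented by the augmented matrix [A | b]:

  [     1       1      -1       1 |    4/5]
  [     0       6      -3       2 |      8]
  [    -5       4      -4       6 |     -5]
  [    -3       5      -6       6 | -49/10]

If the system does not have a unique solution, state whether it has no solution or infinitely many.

Row-reduce the augmented matrix:
R3 ← R3 + 5·R1.
R4 ← R4 + 3·R1.
R2 ← R2 / (6).
R1 ← R1 − 1·R2.
R3 ← R3 − 9·R2.
R4 ← R4 − 8·R2.
R3 ← R3 / (-9/2).
R1 ← R1 + 1/2·R3.
R2 ← R2 + 1/2·R3.
R4 ← R4 + 5·R3.
R4 ← R4 / (-23/9).
R1 ← R1 + 2/9·R4.
R2 ← R2 + 5/9·R4.
R3 ← R3 + 16/9·R4.
Reading off the reduced rows gives x_1 = 4/5, x_2 = 5/2, x_3 = 2, x_4 = -1/2.

x_1 = 4/5, x_2 = 5/2, x_3 = 2, x_4 = -1/2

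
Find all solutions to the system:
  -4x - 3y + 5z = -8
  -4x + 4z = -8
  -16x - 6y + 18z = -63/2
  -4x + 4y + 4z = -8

no solution

Row-reduce:
R1 ← R1 / (-4).
R2 ← R2 + 4·R1.
R3 ← R3 + 16·R1.
R4 ← R4 + 4·R1.
R2 ← R2 / (3).
R1 ← R1 − 3/4·R2.
R3 ← R3 − 6·R2.
R4 ← R4 − 7·R2.
Swap R3 and R4.
R3 ← R3 / (4/3).
R1 ← R1 + 1·R3.
R2 ← R2 + 1/3·R3.
Row 4 reduces to 0 = 1/2, a contradiction. The system is inconsistent.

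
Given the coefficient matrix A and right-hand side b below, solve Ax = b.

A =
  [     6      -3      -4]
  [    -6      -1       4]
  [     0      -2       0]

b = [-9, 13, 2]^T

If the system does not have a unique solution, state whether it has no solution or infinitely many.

infinitely many solutions

Row-reduce:
R1 ← R1 / (6).
R2 ← R2 + 6·R1.
R2 ← R2 / (-4).
R1 ← R1 + 1/2·R2.
R3 ← R3 + 2·R2.
Rank is 2 with 3 unknowns, leaving x_3 free.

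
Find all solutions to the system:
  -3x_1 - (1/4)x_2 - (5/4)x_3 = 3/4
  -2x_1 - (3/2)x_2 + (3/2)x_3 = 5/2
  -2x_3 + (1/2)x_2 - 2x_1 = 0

no solution

Row-reduce:
R1 ← R1 / (-3).
R2 ← R2 + 2·R1.
R3 ← R3 + 2·R1.
R2 ← R2 / (-4/3).
R1 ← R1 − 1/12·R2.
R3 ← R3 − 2/3·R2.
Row 3 reduces to 0 = 1/2, a contradiction. The system is inconsistent.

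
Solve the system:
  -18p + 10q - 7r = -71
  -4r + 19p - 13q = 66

infinitely many solutions

Row-reduce:
R1 ← R1 / (-18).
R2 ← R2 − 19·R1.
R2 ← R2 / (-22/9).
R1 ← R1 + 5/9·R2.
Rank is 2 with 3 unknowns, leaving r free.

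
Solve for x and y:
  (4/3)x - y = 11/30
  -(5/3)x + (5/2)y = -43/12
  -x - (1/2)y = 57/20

Row-reduce the augmented matrix:
R1 ← R1 / (4/3).
R2 ← R2 + 5/3·R1.
R3 ← R3 + 1·R1.
R2 ← R2 / (5/4).
R1 ← R1 + 3/4·R2.
R3 ← R3 + 5/4·R2.
R3 reduces to 0 = 0, so the extra equation is consistent.
Reading off the reduced rows gives x = -8/5, y = -5/2.

x = -8/5, y = -5/2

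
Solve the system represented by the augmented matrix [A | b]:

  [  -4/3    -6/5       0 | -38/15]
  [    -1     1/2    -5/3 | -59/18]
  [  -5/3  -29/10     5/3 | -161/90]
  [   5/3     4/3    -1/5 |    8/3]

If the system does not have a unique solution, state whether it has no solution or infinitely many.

x_1 = 1, x_2 = 1, x_3 = 5/3

Row-reduce the augmented matrix:
R1 ← R1 / (-4/3).
R2 ← R2 + 1·R1.
R3 ← R3 + 5/3·R1.
R4 ← R4 − 5/3·R1.
R2 ← R2 / (7/5).
R1 ← R1 − 9/10·R2.
R3 ← R3 + 7/5·R2.
R4 ← R4 + 1/6·R2.
Swap R3 and R4.
R3 ← R3 / (-251/630).
R1 ← R1 − 15/14·R3.
R2 ← R2 + 25/21·R3.
R4 reduces to 0 = 0, so the extra equation is consistent.
Reading off the reduced rows gives x_1 = 1, x_2 = 1, x_3 = 5/3.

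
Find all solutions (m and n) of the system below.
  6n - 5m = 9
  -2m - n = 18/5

m = -9/5, n = 0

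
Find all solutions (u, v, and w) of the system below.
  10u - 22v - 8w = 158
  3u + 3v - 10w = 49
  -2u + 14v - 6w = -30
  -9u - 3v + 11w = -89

Row-reduce the augmented matrix:
R1 ← R1 / (10).
R2 ← R2 − 3·R1.
R3 ← R3 + 2·R1.
R4 ← R4 + 9·R1.
R2 ← R2 / (48/5).
R1 ← R1 + 11/5·R2.
R3 ← R3 − 48/5·R2.
R4 ← R4 + 114/5·R2.
Swap R3 and R4.
R3 ← R3 / (-57/4).
R1 ← R1 + 61/24·R3.
R2 ← R2 + 19/24·R3.
R4 reduces to 0 = 0, so the extra equation is consistent.
Reading off the reduced rows gives u = 6, v = -3, w = -4.

u = 6, v = -3, w = -4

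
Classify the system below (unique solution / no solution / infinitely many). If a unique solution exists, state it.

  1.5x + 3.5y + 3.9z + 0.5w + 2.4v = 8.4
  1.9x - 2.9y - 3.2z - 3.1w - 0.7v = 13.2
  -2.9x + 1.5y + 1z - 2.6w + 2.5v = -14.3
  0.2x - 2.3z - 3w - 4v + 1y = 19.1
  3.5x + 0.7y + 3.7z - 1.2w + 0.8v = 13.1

Row-reduce the augmented matrix:
R1 ← R1 / (3/2).
R2 ← R2 − 19/10·R1.
R3 ← R3 + 29/10·R1.
R4 ← R4 − 1/5·R1.
R5 ← R5 − 7/2·R1.
R2 ← R2 / (-22/3).
R1 ← R1 − 7/3·R2.
R3 ← R3 − 124/15·R2.
R4 ← R4 − 8/15·R2.
R5 ← R5 + 112/15·R2.
R3 ← R3 / (-159/250).
R1 ← R1 − 1/100·R3.
R2 ← R2 − 111/100·R3.
R4 ← R4 + 853/250·R3.
R5 ← R5 − 361/125·R3.
R4 ← R4 / (14841/530).
R1 ← R1 + 2207/2332·R4.
R2 ← R2 + 22589/2332·R4.
R3 ← R3 − 5355/583·R4.
R5 ← R5 + 13299/530·R4.
R5 ← R5 / (-873557/148410).
R1 ← R1 + 449387/1959012·R5.
R2 ← R2 + 2745869/1959012·R5.
R3 ← R3 − 2192/1067·R5.
R4 ← R4 + 32243/44523·R5.
Reading off the reduced rows gives x = 6, y = 4, z = -3, w = -1, v = -1.

x = 6, y = 4, z = -3, w = -1, v = -1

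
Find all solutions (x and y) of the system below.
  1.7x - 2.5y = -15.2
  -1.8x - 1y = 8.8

x = -6, y = 2

Row-reduce the augmented matrix:
R1 ← R1 / (17/10).
R2 ← R2 + 9/5·R1.
R2 ← R2 / (-62/17).
R1 ← R1 + 25/17·R2.
Reading off the reduced rows gives x = -6, y = 2.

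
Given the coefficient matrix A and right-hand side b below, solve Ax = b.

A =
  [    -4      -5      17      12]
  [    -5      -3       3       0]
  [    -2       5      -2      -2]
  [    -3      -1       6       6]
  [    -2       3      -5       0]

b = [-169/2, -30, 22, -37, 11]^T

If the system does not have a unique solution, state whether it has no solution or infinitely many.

Row-reduce:
R1 ← R1 / (-4).
R2 ← R2 + 5·R1.
R3 ← R3 + 2·R1.
R4 ← R4 + 3·R1.
R5 ← R5 + 2·R1.
R2 ← R2 / (13/4).
R1 ← R1 − 5/4·R2.
R3 ← R3 − 15/2·R2.
R4 ← R4 − 11/4·R2.
R5 ← R5 − 11/2·R2.
R3 ← R3 / (411/13).
R1 ← R1 − 36/13·R3.
R2 ← R2 + 73/13·R3.
R4 ← R4 − 113/13·R3.
R5 ← R5 − 226/13·R3.
R4 ← R4 / (976/411).
R1 ← R1 − 60/137·R4.
R2 ← R2 − 46/411·R4.
R3 ← R3 − 346/411·R4.
R5 ← R5 − 1952/411·R4.
Row 5 reduces to 0 = 1/2, a contradiction. The system is inconsistent.

no solution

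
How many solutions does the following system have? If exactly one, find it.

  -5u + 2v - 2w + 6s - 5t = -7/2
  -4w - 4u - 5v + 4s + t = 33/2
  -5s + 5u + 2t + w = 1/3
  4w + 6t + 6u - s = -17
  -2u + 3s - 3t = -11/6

Row-reduce the augmented matrix:
R1 ← R1 / (-5).
R2 ← R2 + 4·R1.
R3 ← R3 − 5·R1.
R4 ← R4 − 6·R1.
R5 ← R5 + 2·R1.
R2 ← R2 / (-33/5).
R1 ← R1 + 2/5·R2.
R3 ← R3 − 2·R2.
R4 ← R4 − 12/5·R2.
R5 ← R5 + 4/5·R2.
R3 ← R3 / (-19/11).
R1 ← R1 − 6/11·R3.
R2 ← R2 − 4/11·R3.
R4 ← R4 − 8/11·R3.
R5 ← R5 − 12/11·R3.
R4 ← R4 / (355/57).
R1 ← R1 + 52/57·R4.
R2 ← R2 − 16/57·R4.
R3 ← R3 + 25/57·R4.
R5 ← R5 − 67/57·R4.
R5 ← R5 / (-983/355).
R1 ← R1 − 143/355·R5.
R2 ← R2 + 399/355·R5.
R3 ← R3 − 67/71·R5.
R4 ← R4 − 68/355·R5.
Reading off the reduced rows gives u = -4/3, v = -7/3, w = -2, s = -2, t = -1/2.

u = -4/3, v = -7/3, w = -2, s = -2, t = -1/2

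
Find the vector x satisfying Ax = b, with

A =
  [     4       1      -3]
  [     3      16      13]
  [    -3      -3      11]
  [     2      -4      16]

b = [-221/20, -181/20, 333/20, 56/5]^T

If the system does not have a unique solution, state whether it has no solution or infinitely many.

Row-reduce the augmented matrix:
R1 ← R1 / (4).
R2 ← R2 − 3·R1.
R3 ← R3 + 3·R1.
R4 ← R4 − 2·R1.
R2 ← R2 / (61/4).
R1 ← R1 − 1/4·R2.
R3 ← R3 + 9/4·R2.
R4 ← R4 + 9/2·R2.
R3 ← R3 / (11).
R1 ← R1 + 1·R3.
R2 ← R2 − 1·R3.
R4 ← R4 − 22·R3.
R4 reduces to 0 = 0, so the extra equation is consistent.
Reading off the reduced rows gives x_1 = -2, x_2 = -4/5, x_3 = 3/4.

x_1 = -2, x_2 = -4/5, x_3 = 3/4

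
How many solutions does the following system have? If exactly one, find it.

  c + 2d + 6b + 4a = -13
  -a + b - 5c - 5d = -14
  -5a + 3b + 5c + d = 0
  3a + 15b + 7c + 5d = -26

Row-reduce:
R1 ← R1 / (4).
R2 ← R2 + 1·R1.
R3 ← R3 + 5·R1.
R4 ← R4 − 3·R1.
R2 ← R2 / (5/2).
R1 ← R1 − 3/2·R2.
R3 ← R3 − 21/2·R2.
R4 ← R4 − 21/2·R2.
R3 ← R3 / (131/5).
R1 ← R1 − 31/10·R3.
R2 ← R2 + 19/10·R3.
R4 ← R4 − 131/5·R3.
Rank is 3 with 4 unknowns, leaving d free.

infinitely many solutions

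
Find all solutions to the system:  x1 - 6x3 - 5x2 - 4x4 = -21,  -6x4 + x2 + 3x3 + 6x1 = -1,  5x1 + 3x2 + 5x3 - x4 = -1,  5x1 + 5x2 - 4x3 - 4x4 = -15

x1 = -5, x2 = 2, x3 = 3, x4 = -3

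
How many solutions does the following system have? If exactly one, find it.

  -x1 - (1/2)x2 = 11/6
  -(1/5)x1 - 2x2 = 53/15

Row-reduce the augmented matrix:
R1 ← R1 / (-1).
R2 ← R2 + 1/5·R1.
R2 ← R2 / (-19/10).
R1 ← R1 − 1/2·R2.
Reading off the reduced rows gives x1 = -1, x2 = -5/3.

x1 = -1, x2 = -5/3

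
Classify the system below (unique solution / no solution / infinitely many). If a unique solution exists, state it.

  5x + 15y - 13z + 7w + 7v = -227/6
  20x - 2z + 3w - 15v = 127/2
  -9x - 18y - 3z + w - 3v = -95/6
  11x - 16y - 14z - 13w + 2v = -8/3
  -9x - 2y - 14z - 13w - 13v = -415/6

x = 3, y = -1, z = 3, w = 2/3, v = -1/2

Row-reduce the augmented matrix:
R1 ← R1 / (5).
R2 ← R2 − 20·R1.
R3 ← R3 + 9·R1.
R4 ← R4 − 11·R1.
R5 ← R5 + 9·R1.
R2 ← R2 / (-60).
R1 ← R1 − 3·R2.
R3 ← R3 − 9·R2.
R4 ← R4 + 49·R2.
R5 ← R5 − 25·R2.
R3 ← R3 / (-189/10).
R1 ← R1 + 1/10·R3.
R2 ← R2 + 5/6·R3.
R4 ← R4 + 787/30·R3.
R5 ← R5 + 497/30·R3.
R4 ← R4 / (-24557/1134).
R1 ← R1 − 37/378·R4.
R2 ← R2 + 10/567·R4.
R3 ← R3 + 197/378·R4.
R5 ← R5 + 3151/162·R4.
R5 ← R5 / (-4500867/122785).
R1 ← R1 + 84509/122785·R5.
R2 ← R2 − 69208/122785·R5.
R3 ← R3 + 71717/122785·R5.
R4 ← R4 + 98343/122785·R5.
Reading off the reduced rows gives x = 3, y = -1, z = 3, w = 2/3, v = -1/2.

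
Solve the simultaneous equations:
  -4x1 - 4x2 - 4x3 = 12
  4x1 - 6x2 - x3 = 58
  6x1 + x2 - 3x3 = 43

x1 = 6, x2 = -5, x3 = -4

Row-reduce the augmented matrix:
R1 ← R1 / (-4).
R2 ← R2 − 4·R1.
R3 ← R3 − 6·R1.
R2 ← R2 / (-10).
R1 ← R1 − 1·R2.
R3 ← R3 + 5·R2.
R3 ← R3 / (-13/2).
R1 ← R1 − 1/2·R3.
R2 ← R2 − 1/2·R3.
Reading off the reduced rows gives x1 = 6, x2 = -5, x3 = -4.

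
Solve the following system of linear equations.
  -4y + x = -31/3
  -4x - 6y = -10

Row-reduce the augmented matrix:
R2 ← R2 + 4·R1.
R2 ← R2 / (-22).
R1 ← R1 + 4·R2.
Reading off the reduced rows gives x = -1, y = 7/3.

x = -1, y = 7/3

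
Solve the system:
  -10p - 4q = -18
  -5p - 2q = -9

infinitely many solutions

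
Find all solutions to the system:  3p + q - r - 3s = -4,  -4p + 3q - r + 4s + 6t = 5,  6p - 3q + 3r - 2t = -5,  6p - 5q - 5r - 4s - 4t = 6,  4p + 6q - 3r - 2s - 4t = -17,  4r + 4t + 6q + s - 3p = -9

no solution

Row-reduce:
R1 ← R1 / (3).
R2 ← R2 + 4·R1.
R3 ← R3 − 6·R1.
R4 ← R4 − 6·R1.
R5 ← R5 − 4·R1.
R6 ← R6 + 3·R1.
R2 ← R2 / (13/3).
R1 ← R1 − 1/3·R2.
R3 ← R3 + 5·R2.
R4 ← R4 + 7·R2.
R5 ← R5 − 14/3·R2.
R6 ← R6 − 7·R2.
R3 ← R3 / (30/13).
R1 ← R1 + 2/13·R3.
R2 ← R2 + 7/13·R3.
R4 ← R4 + 88/13·R3.
R5 ← R5 − 11/13·R3.
R6 ← R6 − 88/13·R3.
R4 ← R4 / (98/5).
R1 ← R1 + 3/5·R4.
R2 ← R2 − 7/5·R4.
R3 ← R3 − 13/5·R4.
R5 ← R5 + 1/5·R4.
R6 ← R6 + 98/5·R4.
R5 ← R5 / (-591/49).
R1 ← R1 − 71/147·R5.
R2 ← R2 − 23/21·R5.
R3 ← R3 + 79/147·R5.
R4 ← R4 − 151/147·R5.
Row 6 reduces to 0 = 1, a contradiction. The system is inconsistent.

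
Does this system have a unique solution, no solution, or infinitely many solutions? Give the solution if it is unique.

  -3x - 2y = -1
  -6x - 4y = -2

Row-reduce:
R1 ← R1 / (-3).
R2 ← R2 + 6·R1.
Rank is 1 with 2 unknowns, leaving y free.

infinitely many solutions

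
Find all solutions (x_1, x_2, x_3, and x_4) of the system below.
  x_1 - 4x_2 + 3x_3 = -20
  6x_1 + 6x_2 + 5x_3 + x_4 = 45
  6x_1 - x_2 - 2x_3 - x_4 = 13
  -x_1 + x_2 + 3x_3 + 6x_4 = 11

x_1 = 3, x_2 = 5, x_3 = -1, x_4 = 2

Row-reduce the augmented matrix:
R2 ← R2 − 6·R1.
R3 ← R3 − 6·R1.
R4 ← R4 + 1·R1.
R2 ← R2 / (30).
R1 ← R1 + 4·R2.
R3 ← R3 − 23·R2.
R4 ← R4 + 3·R2.
R3 ← R3 / (-301/30).
R1 ← R1 − 19/15·R3.
R2 ← R2 + 13/30·R3.
R4 ← R4 − 47/10·R3.
R4 ← R4 / (1587/301).
R1 ← R1 + 27/301·R4.
R2 ← R2 − 33/301·R4.
R3 ← R3 − 53/301·R4.
Reading off the reduced rows gives x_1 = 3, x_2 = 5, x_3 = -1, x_4 = 2.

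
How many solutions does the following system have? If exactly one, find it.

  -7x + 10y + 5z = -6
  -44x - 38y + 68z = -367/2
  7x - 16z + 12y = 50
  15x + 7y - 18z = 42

no solution

Row-reduce:
R1 ← R1 / (-7).
R2 ← R2 + 44·R1.
R3 ← R3 − 7·R1.
R4 ← R4 − 15·R1.
R2 ← R2 / (-706/7).
R1 ← R1 + 10/7·R2.
R3 ← R3 − 22·R2.
R4 ← R4 − 199/7·R2.
R3 ← R3 / (-1067/353).
R1 ← R1 + 435/353·R3.
R2 ← R2 + 128/353·R3.
R4 ← R4 − 1067/353·R3.
Row 4 reduces to 0 = 1/4, a contradiction. The system is inconsistent.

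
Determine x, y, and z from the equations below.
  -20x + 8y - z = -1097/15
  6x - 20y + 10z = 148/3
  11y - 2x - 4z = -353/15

x = 3, y = -5/3, z = -1/5

Row-reduce the augmented matrix:
R1 ← R1 / (-20).
R2 ← R2 − 6·R1.
R3 ← R3 + 2·R1.
R2 ← R2 / (-88/5).
R1 ← R1 + 2/5·R2.
R3 ← R3 − 51/5·R2.
R3 ← R3 / (303/176).
R1 ← R1 + 15/88·R3.
R2 ← R2 + 97/176·R3.
Reading off the reduced rows gives x = 3, y = -5/3, z = -1/5.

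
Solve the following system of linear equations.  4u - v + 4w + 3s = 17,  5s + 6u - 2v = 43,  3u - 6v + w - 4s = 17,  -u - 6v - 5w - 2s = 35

Row-reduce the augmented matrix:
R1 ← R1 / (4).
R2 ← R2 − 6·R1.
R3 ← R3 − 3·R1.
R4 ← R4 + 1·R1.
R2 ← R2 / (-1/2).
R1 ← R1 + 1/4·R2.
R3 ← R3 + 21/4·R2.
R4 ← R4 + 25/4·R2.
R3 ← R3 / (61).
R1 ← R1 − 4·R3.
R2 ← R2 − 12·R3.
R4 ← R4 − 71·R3.
R4 ← R4 / (359/61).
R1 ← R1 − 153/122·R4.
R2 ← R2 − 77/61·R4.
R3 ← R3 + 23/122·R4.
Reading off the reduced rows gives u = 1, v = -6, w = -2, s = 5.

u = 1, v = -6, w = -2, s = 5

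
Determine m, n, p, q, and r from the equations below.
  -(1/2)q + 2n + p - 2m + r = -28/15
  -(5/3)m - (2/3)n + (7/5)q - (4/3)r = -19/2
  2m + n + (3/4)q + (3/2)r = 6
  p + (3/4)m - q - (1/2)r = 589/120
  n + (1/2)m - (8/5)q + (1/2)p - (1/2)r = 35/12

Row-reduce the augmented matrix:
R1 ← R1 / (-2).
R2 ← R2 + 5/3·R1.
R3 ← R3 − 2·R1.
R4 ← R4 − 3/4·R1.
R5 ← R5 − 1/2·R1.
R2 ← R2 / (-7/3).
R1 ← R1 + 1·R2.
R3 ← R3 − 3·R2.
R4 ← R4 − 3/4·R2.
R5 ← R5 − 3/2·R2.
R3 ← R3 / (-1/14).
R1 ← R1 + 1/7·R3.
R2 ← R2 − 5/14·R3.
R4 ← R4 − 31/28·R3.
R5 ← R5 − 3/14·R3.
R4 ← R4 / (1579/40).
R1 ← R1 + 57/10·R4.
R2 ← R2 − 243/20·R4.
R3 ← R3 + 181/5·R4.
R5 ← R5 − 36/5·R4.
R5 ← R5 / (-4871/3158).
R1 ← R1 − 382/1579·R5.
R2 ← R2 − 1762/1579·R5.
R3 ← R3 + 1286/1579·R5.
R4 ← R4 + 210/1579·R5.
Reading off the reduced rows gives m = 5/2, n = -7/5, p = 7/3, q = -2, r = 13/5.

m = 5/2, n = -7/5, p = 7/3, q = -2, r = 13/5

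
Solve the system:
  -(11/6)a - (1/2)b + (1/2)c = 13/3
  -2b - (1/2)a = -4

infinitely many solutions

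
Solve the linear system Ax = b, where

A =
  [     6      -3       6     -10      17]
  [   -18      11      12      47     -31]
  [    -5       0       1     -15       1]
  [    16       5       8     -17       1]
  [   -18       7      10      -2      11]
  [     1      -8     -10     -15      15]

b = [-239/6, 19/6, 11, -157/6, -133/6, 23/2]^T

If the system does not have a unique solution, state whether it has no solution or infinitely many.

x_1 = -1, x_2 = 0, x_3 = -5/2, x_4 = -2/3, x_5 = -3/2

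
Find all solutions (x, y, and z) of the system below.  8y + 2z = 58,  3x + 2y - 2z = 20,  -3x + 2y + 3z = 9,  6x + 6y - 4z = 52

x = 6, y = 6, z = 5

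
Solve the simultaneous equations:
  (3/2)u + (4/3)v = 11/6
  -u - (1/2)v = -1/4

From equation 2: u = 1/4 − 1/2·v.
Substitute into equation 1 and solve: v = 5/2.
Then u = -1.

u = -1, v = 5/2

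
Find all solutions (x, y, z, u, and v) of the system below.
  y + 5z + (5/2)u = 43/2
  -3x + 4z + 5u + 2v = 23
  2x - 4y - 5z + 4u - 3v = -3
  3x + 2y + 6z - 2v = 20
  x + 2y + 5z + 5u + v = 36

infinitely many solutions

Row-reduce:
Swap R1 and R2.
R1 ← R1 / (-3).
R3 ← R3 − 2·R1.
R4 ← R4 − 3·R1.
R5 ← R5 − 1·R1.
R3 ← R3 + 4·R2.
R4 ← R4 − 2·R2.
R5 ← R5 − 2·R2.
R3 ← R3 / (53/3).
R1 ← R1 + 4/3·R3.
R2 ← R2 − 5·R3.
R5 ← R5 + 11/3·R3.
Swap R4 and R5.
R4 ← R4 / (279/53).
R1 ← R1 + 19/53·R4.
R2 ← R2 + 255/106·R4.
R3 ← R3 − 52/53·R4.
Rank is 4 with 5 unknowns, leaving v free.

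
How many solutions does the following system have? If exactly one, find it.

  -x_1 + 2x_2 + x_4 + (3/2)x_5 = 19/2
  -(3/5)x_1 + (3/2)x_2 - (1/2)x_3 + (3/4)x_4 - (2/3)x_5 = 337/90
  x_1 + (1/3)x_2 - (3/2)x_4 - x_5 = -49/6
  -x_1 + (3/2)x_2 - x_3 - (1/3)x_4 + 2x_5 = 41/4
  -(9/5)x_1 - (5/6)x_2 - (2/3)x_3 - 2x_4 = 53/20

x_1 = -3, x_2 = 1/2, x_3 = -5/2, x_4 = 2, x_5 = 7/3

Row-reduce the augmented matrix:
R1 ← R1 / (-1).
R2 ← R2 + 3/5·R1.
R3 ← R3 − 1·R1.
R4 ← R4 + 1·R1.
R5 ← R5 + 9/5·R1.
R2 ← R2 / (3/10).
R1 ← R1 + 2·R2.
R3 ← R3 − 7/3·R2.
R4 ← R4 + 1/2·R2.
R5 ← R5 + 133/30·R2.
R3 ← R3 / (35/9).
R1 ← R1 + 10/3·R3.
R2 ← R2 + 5/3·R3.
R4 ← R4 + 11/6·R3.
R5 ← R5 + 145/18·R3.
R4 ← R4 / (-157/84).
R1 ← R1 + 10/7·R4.
R2 ← R2 + 3/14·R4.
R3 ← R3 + 3/7·R4.
R5 ← R5 + 141/28·R4.
R5 ← R5 / (-28259/2826).
R1 ← R1 + 1265/314·R5.
R2 ← R2 + 36/157·R5.
R3 ← R3 − 2237/942·R5.
R4 ← R4 + 325/157·R5.
Reading off the reduced rows gives x_1 = -3, x_2 = 1/2, x_3 = -5/2, x_4 = 2, x_5 = 7/3.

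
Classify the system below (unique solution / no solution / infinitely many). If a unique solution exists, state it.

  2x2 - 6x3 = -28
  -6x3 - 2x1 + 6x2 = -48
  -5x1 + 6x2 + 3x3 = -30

x1 = 6, x2 = -2, x3 = 4

Row-reduce the augmented matrix:
Swap R1 and R2.
R1 ← R1 / (-2).
R3 ← R3 + 5·R1.
R2 ← R2 / (2).
R1 ← R1 + 3·R2.
R3 ← R3 + 9·R2.
R3 ← R3 / (-9).
R1 ← R1 + 6·R3.
R2 ← R2 + 3·R3.
Reading off the reduced rows gives x1 = 6, x2 = -2, x3 = 4.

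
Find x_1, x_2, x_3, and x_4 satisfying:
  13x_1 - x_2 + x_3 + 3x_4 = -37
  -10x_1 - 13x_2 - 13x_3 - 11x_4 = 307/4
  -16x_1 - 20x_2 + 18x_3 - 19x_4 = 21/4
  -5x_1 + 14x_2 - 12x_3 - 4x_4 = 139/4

x_1 = -11/4, x_2 = -1, x_3 = -3, x_4 = 1/4

Row-reduce the augmented matrix:
R1 ← R1 / (13).
R2 ← R2 + 10·R1.
R3 ← R3 + 16·R1.
R4 ← R4 + 5·R1.
R2 ← R2 / (-179/13).
R1 ← R1 + 1/13·R2.
R3 ← R3 + 276/13·R2.
R4 ← R4 − 177/13·R2.
R3 ← R3 / (6818/179).
R1 ← R1 − 26/179·R3.
R2 ← R2 − 159/179·R3.
R4 ← R4 + 4244/179·R3.
R4 ← R4 / (-43046/3409).
R1 ← R1 − 977/3409·R4.
R2 ← R2 − 4607/6818·R4.
R3 ← R3 + 341/6818·R4.
Reading off the reduced rows gives x_1 = -11/4, x_2 = -1, x_3 = -3, x_4 = 1/4.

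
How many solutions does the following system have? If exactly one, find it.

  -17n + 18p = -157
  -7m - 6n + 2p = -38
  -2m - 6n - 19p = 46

m = 0, n = 5, p = -4

Row-reduce the augmented matrix:
Swap R1 and R2.
R1 ← R1 / (-7).
R3 ← R3 + 2·R1.
R2 ← R2 / (-17).
R1 ← R1 − 6/7·R2.
R3 ← R3 + 30/7·R2.
R3 ← R3 / (-2869/119).
R1 ← R1 − 74/119·R3.
R2 ← R2 + 18/17·R3.
Reading off the reduced rows gives m = 0, n = 5, p = -4.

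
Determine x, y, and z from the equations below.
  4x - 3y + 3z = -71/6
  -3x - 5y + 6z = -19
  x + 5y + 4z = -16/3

x = -1/3, y = 1, z = -5/2

Row-reduce the augmented matrix:
R1 ← R1 / (4).
R2 ← R2 + 3·R1.
R3 ← R3 − 1·R1.
R2 ← R2 / (-29/4).
R1 ← R1 + 3/4·R2.
R3 ← R3 − 23/4·R2.
R3 ← R3 / (284/29).
R1 ← R1 + 3/29·R3.
R2 ← R2 + 33/29·R3.
Reading off the reduced rows gives x = -1/3, y = 1, z = -5/2.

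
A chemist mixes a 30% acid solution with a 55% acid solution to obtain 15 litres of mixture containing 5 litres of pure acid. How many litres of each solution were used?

litres of solution A: 13, litres of solution B: 2

Let a = litres of solution A, b = litres of solution B.
  a + b = 15
  (3/10)a + (11/20)b = 5
Row-reduce the augmented matrix:
R2 ← R2 − 3/10·R1.
R2 ← R2 / (1/4).
R1 ← R1 − 1·R2.
Reading off the reduced rows gives a = 13, b = 2.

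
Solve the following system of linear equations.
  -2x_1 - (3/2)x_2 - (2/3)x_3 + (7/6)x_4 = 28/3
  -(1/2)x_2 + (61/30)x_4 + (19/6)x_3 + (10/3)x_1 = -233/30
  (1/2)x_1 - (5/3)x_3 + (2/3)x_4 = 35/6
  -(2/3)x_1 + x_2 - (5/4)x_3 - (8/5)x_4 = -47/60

Row-reduce:
R1 ← R1 / (-2).
R2 ← R2 − 10/3·R1.
R3 ← R3 − 1/2·R1.
R4 ← R4 + 2/3·R1.
R2 ← R2 / (-3).
R1 ← R1 − 3/4·R2.
R3 ← R3 + 3/8·R2.
R4 ← R4 − 3/2·R2.
R3 ← R3 / (-301/144).
R1 ← R1 − 61/72·R3.
R2 ← R2 + 37/54·R3.
Rank is 3 with 4 unknowns, leaving x_4 free.

infinitely many solutions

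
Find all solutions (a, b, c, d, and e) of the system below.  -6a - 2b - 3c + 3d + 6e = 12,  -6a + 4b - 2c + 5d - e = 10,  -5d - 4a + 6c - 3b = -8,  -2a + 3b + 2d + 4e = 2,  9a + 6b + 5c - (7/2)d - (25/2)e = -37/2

Row-reduce:
R1 ← R1 / (-6).
R2 ← R2 + 6·R1.
R3 ← R3 + 4·R1.
R4 ← R4 + 2·R1.
R5 ← R5 − 9·R1.
R2 ← R2 / (6).
R1 ← R1 − 1/3·R2.
R3 ← R3 + 5/3·R2.
R4 ← R4 − 11/3·R2.
R5 ← R5 − 3·R2.
R3 ← R3 / (149/18).
R1 ← R1 − 4/9·R3.
R2 ← R2 − 1/6·R3.
R4 ← R4 − 7/18·R3.
R4 ← R4 / (12/149).
R1 ← R1 + 79/298·R4.
R2 ← R2 − 69/149·R4.
R3 ← R3 + 116/149·R4.
Row 5 reduces to 0 = 1/2, a contradiction. The system is inconsistent.

no solution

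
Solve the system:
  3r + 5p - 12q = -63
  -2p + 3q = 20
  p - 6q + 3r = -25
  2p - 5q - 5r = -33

no solution

Row-reduce:
R1 ← R1 / (5).
R2 ← R2 + 2·R1.
R3 ← R3 − 1·R1.
R4 ← R4 − 2·R1.
R2 ← R2 / (-9/5).
R1 ← R1 + 12/5·R2.
R3 ← R3 + 18/5·R2.
R4 ← R4 + 1/5·R2.
Swap R3 and R4.
R3 ← R3 / (-19/3).
R1 ← R1 + 1·R3.
R2 ← R2 + 2/3·R3.
Row 4 reduces to 0 = -2, a contradiction. The system is inconsistent.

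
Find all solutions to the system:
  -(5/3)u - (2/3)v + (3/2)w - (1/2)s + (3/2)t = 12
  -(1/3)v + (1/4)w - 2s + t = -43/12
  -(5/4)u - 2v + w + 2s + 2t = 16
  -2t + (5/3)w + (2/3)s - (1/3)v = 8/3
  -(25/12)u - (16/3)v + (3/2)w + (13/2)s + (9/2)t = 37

no solution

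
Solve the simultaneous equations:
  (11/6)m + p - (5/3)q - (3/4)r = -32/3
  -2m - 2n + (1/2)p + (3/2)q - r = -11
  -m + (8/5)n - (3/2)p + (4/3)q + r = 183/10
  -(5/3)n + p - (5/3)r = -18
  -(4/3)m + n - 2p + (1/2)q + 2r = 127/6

m = 1, n = 3, p = -3, q = 3, r = 6

Row-reduce the augmented matrix:
R1 ← R1 / (11/6).
R2 ← R2 + 2·R1.
R3 ← R3 + 1·R1.
R5 ← R5 + 4/3·R1.
R2 ← R2 / (-2).
R3 ← R3 − 8/5·R2.
R4 ← R4 + 5/3·R2.
R5 ← R5 − 1·R2.
R3 ← R3 / (7/22).
R1 ← R1 − 6/11·R3.
R2 ← R2 + 35/44·R3.
R4 ← R4 + 43/132·R3.
R5 ← R5 + 21/44·R3.
R4 ← R4 / (79/180).
R1 ← R1 + 6/5·R4.
R2 ← R2 − 7/12·R4.
R3 ← R3 − 8/15·R4.
R5 ← R5 + 37/60·R4.
R5 ← R5 / (-2439/1106).
R1 ← R1 + 1947/1106·R5.
R2 ← R2 − 10/79·R5.
R3 ← R3 + 115/79·R5.
R4 ← R4 + 1305/553·R5.
Reading off the reduced rows gives m = 1, n = 3, p = -3, q = 3, r = 6.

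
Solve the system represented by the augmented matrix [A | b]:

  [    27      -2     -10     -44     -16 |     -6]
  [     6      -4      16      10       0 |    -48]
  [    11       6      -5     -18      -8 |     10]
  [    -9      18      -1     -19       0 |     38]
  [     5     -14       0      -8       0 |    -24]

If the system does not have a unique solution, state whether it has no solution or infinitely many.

Row-reduce:
R1 ← R1 / (27).
R2 ← R2 − 6·R1.
R3 ← R3 − 11·R1.
R4 ← R4 + 9·R1.
R5 ← R5 − 5·R1.
R2 ← R2 / (-32/9).
R1 ← R1 + 2/27·R2.
R3 ← R3 − 184/27·R2.
R4 ← R4 − 52/3·R2.
R5 ← R5 + 368/27·R2.
R3 ← R3 / (34).
R1 ← R1 + 3/4·R3.
R2 ← R2 + 41/8·R3.
R4 ← R4 − 169/2·R3.
R5 ← R5 + 68·R3.
R4 ← R4 / (-12761/408).
R1 ← R1 + 985/816·R4.
R2 ← R2 − 229/1632·R4.
R3 ← R3 − 227/204·R4.
Row 5 reduces to 0 = 2, a contradiction. The system is inconsistent.

no solution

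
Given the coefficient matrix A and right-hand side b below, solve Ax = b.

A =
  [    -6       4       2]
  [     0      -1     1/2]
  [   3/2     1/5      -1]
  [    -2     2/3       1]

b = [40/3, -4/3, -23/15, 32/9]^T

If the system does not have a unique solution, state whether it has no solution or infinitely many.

x_1 = 0, x_2 = 7/3, x_3 = 2

Row-reduce the augmented matrix:
R1 ← R1 / (-6).
R3 ← R3 − 3/2·R1.
R4 ← R4 + 2·R1.
R2 ← R2 / (-1).
R1 ← R1 + 2/3·R2.
R3 ← R3 − 6/5·R2.
R4 ← R4 + 2/3·R2.
R3 ← R3 / (1/10).
R1 ← R1 + 2/3·R3.
R2 ← R2 + 1/2·R3.
R4 reduces to 0 = 0, so the extra equation is consistent.
Reading off the reduced rows gives x_1 = 0, x_2 = 7/3, x_3 = 2.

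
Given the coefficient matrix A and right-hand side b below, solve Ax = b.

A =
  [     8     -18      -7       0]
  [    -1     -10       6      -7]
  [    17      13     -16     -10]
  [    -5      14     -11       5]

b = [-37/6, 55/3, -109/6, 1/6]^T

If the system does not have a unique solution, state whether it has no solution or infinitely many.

x_1 = -7/3, x_2 = -1/2, x_3 = -1/2, x_4 = -2

Row-reduce the augmented matrix:
R1 ← R1 / (8).
R2 ← R2 + 1·R1.
R3 ← R3 − 17·R1.
R4 ← R4 + 5·R1.
R2 ← R2 / (-49/4).
R1 ← R1 + 9/4·R2.
R3 ← R3 − 205/4·R2.
R4 ← R4 − 11/4·R2.
R3 ← R3 / (1991/98).
R1 ← R1 + 89/49·R3.
R2 ← R2 + 41/98·R3.
R4 ← R4 + 697/49·R3.
R4 ← R4 / (-4358/181).
R1 ← R1 + 403/181·R4.
R2 ← R2 + 43/181·R4.
R3 ← R3 + 350/181·R4.
Reading off the reduced rows gives x_1 = -7/3, x_2 = -1/2, x_3 = -1/2, x_4 = -2.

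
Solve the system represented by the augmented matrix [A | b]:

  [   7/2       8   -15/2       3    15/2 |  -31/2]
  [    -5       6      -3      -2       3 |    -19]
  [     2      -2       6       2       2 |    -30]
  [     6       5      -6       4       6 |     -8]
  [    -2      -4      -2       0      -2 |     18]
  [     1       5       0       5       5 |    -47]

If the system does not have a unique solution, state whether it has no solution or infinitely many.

no solution

Row-reduce:
R1 ← R1 / (7/2).
R2 ← R2 + 5·R1.
R3 ← R3 − 2·R1.
R4 ← R4 − 6·R1.
R5 ← R5 + 2·R1.
R6 ← R6 − 1·R1.
R2 ← R2 / (122/7).
R1 ← R1 − 16/7·R2.
R3 ← R3 + 46/7·R2.
R4 ← R4 + 61/7·R2.
R5 ← R5 − 4/7·R2.
R6 ← R6 − 19/7·R2.
R3 ← R3 / (312/61).
R1 ← R1 + 21/61·R3.
R2 ← R2 + 48/61·R3.
R5 ← R5 + 356/61·R3.
R6 ← R6 − 261/61·R3.
Swap R4 and R5.
R4 ← R4 / (115/39).
R1 ← R1 − 33/52·R4.
R2 ← R2 − 4/13·R4.
R3 ← R3 − 35/156·R4.
R6 ← R6 − 147/52·R4.
Swap R5 and R6.
R5 ← R5 / (-152/23).
R1 ← R1 + 13/23·R5.
R2 ← R2 − 16/23·R5.
R3 ← R3 − 4/23·R5.
R4 ← R4 − 40/23·R5.
Row 6 reduces to 0 = -2, a contradiction. The system is inconsistent.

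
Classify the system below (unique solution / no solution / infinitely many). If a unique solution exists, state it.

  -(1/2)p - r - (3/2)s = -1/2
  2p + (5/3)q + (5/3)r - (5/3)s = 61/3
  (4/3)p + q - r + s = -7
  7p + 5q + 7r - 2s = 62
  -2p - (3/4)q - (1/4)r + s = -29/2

p = 6, q = -5, r = 5, s = -5

Row-reduce the augmented matrix:
R1 ← R1 / (-1/2).
R2 ← R2 − 2·R1.
R3 ← R3 − 4/3·R1.
R4 ← R4 − 7·R1.
R5 ← R5 + 2·R1.
R2 ← R2 / (5/3).
R3 ← R3 − 1·R2.
R4 ← R4 − 5·R2.
R5 ← R5 + 3/4·R2.
R3 ← R3 / (-34/15).
R1 ← R1 − 2·R3.
R2 ← R2 + 7/5·R3.
R5 ← R5 − 27/10·R3.
Swap R4 and R5.
R4 ← R4 / (371/68).
R1 ← R1 − 75/17·R4.
R2 ← R2 + 95/17·R4.
R3 ← R3 + 12/17·R4.
R5 reduces to 0 = 0, so the extra equation is consistent.
Reading off the reduced rows gives p = 6, q = -5, r = 5, s = -5.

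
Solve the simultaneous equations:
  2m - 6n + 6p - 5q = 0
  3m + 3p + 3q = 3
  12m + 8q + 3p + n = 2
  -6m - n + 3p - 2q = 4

infinitely many solutions

Row-reduce:
R1 ← R1 / (2).
R2 ← R2 − 3·R1.
R3 ← R3 − 12·R1.
R4 ← R4 + 6·R1.
R2 ← R2 / (9).
R1 ← R1 + 3·R2.
R3 ← R3 − 37·R2.
R4 ← R4 + 19·R2.
R3 ← R3 / (-25/3).
R1 ← R1 − 1·R3.
R2 ← R2 + 2/3·R3.
R4 ← R4 − 25/3·R3.
Rank is 3 with 4 unknowns, leaving q free.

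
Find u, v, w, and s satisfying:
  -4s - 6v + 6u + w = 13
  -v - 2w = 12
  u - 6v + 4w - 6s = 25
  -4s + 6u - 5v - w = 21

Row-reduce the augmented matrix:
R1 ← R1 / (6).
R3 ← R3 − 1·R1.
R4 ← R4 − 6·R1.
R2 ← R2 / (-1).
R1 ← R1 + 1·R2.
R3 ← R3 + 5·R2.
R4 ← R4 − 1·R2.
R3 ← R3 / (83/6).
R1 ← R1 − 13/6·R3.
R2 ← R2 − 2·R3.
R4 ← R4 + 4·R3.
R4 ← R4 / (-128/83).
R1 ← R1 − 14/83·R4.
R2 ← R2 − 64/83·R4.
R3 ← R3 + 32/83·R4.
Reading off the reduced rows gives u = -3, v = -2, w = -5, s = -6.

u = -3, v = -2, w = -5, s = -6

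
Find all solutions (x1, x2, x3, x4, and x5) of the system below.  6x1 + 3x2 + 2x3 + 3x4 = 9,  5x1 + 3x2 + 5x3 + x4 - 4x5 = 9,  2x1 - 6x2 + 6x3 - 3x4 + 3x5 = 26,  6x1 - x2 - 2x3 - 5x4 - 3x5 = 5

infinitely many solutions

Row-reduce:
R1 ← R1 / (6).
R2 ← R2 − 5·R1.
R3 ← R3 − 2·R1.
R4 ← R4 − 6·R1.
R2 ← R2 / (1/2).
R1 ← R1 − 1/2·R2.
R3 ← R3 + 7·R2.
R4 ← R4 + 4·R2.
R3 ← R3 / (52).
R1 ← R1 + 3·R3.
R2 ← R2 − 20/3·R3.
R4 ← R4 − 68/3·R3.
R4 ← R4 / (-355/39).
R1 ← R1 − 29/52·R4.
R2 ← R2 − 8/39·R4.
R3 ← R3 + 25/52·R4.
Rank is 4 with 5 unknowns, leaving x5 free.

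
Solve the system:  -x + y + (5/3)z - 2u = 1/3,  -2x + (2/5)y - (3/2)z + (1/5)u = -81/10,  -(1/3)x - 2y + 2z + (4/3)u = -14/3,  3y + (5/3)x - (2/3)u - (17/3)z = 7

no solution

Row-reduce:
R1 ← R1 / (-1).
R2 ← R2 + 2·R1.
R3 ← R3 + 1/3·R1.
R4 ← R4 − 5/3·R1.
R2 ← R2 / (-8/5).
R1 ← R1 + 1·R2.
R3 ← R3 + 7/3·R2.
R4 ← R4 − 14/3·R2.
R3 ← R3 / (1223/144).
R1 ← R1 − 65/48·R3.
R2 ← R2 − 145/48·R3.
R4 ← R4 + 1223/72·R3.
Row 4 reduces to 0 = -2, a contradiction. The system is inconsistent.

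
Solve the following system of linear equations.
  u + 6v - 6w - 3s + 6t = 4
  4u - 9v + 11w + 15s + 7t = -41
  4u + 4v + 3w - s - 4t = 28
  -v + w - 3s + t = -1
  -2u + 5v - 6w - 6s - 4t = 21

infinitely many solutions

Row-reduce:
R2 ← R2 − 4·R1.
R3 ← R3 − 4·R1.
R5 ← R5 + 2·R1.
R2 ← R2 / (-33).
R1 ← R1 − 6·R2.
R3 ← R3 + 20·R2.
R4 ← R4 + 1·R2.
R5 ← R5 − 17·R2.
R3 ← R3 / (191/33).
R1 ← R1 − 4/11·R3.
R2 ← R2 + 35/33·R3.
R4 ← R4 + 2/33·R3.
R5 ← R5 − 1/33·R3.
R4 ← R4 / (-740/191).
R1 ← R1 − 429/191·R4.
R2 ← R2 + 344/191·R4.
R3 ← R3 + 177/191·R4.
R5 ← R5 − 370/191·R4.
Rank is 4 with 5 unknowns, leaving t free.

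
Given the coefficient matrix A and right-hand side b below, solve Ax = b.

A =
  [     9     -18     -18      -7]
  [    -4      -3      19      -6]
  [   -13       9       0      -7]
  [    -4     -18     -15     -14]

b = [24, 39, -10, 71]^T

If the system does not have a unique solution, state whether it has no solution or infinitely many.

Row-reduce the augmented matrix:
R1 ← R1 / (9).
R2 ← R2 + 4·R1.
R3 ← R3 + 13·R1.
R4 ← R4 + 4·R1.
R2 ← R2 / (-11).
R1 ← R1 + 2·R2.
R3 ← R3 + 17·R2.
R4 ← R4 + 26·R2.
R3 ← R3 / (-43).
R1 ← R1 + 4·R3.
R2 ← R2 + 1·R3.
R4 ← R4 + 49·R3.
R4 ← R4 / (3726/473).
R1 ← R1 − 549/473·R4.
R2 ← R2 − 3826/4257·R4.
R3 ← R3 − 100/1419·R4.
Reading off the reduced rows gives x_1 = -5, x_2 = -6, x_3 = 1, x_4 = 3.

x_1 = -5, x_2 = -6, x_3 = 1, x_4 = 3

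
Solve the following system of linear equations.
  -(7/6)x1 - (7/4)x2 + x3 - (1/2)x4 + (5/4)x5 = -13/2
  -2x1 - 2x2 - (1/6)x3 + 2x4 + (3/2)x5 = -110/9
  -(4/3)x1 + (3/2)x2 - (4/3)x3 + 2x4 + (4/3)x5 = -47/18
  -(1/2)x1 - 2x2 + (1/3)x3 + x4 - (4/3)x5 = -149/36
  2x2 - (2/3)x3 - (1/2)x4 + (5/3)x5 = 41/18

Row-reduce the augmented matrix:
R1 ← R1 / (-7/6).
R2 ← R2 + 2·R1.
R3 ← R3 + 4/3·R1.
R4 ← R4 + 1/2·R1.
R1 ← R1 − 3/2·R2.
R3 ← R3 − 7/2·R2.
R4 ← R4 + 5/4·R2.
R5 ← R5 − 2·R2.
R3 ← R3 / (115/28).
R1 ← R1 − 55/28·R3.
R2 ← R2 + 79/42·R3.
R4 ← R4 + 137/56·R3.
R5 ← R5 − 65/21·R3.
R4 ← R4 / (83/230).
R1 ← R1 + 7/23·R4.
R2 ← R2 + 188/345·R4.
R3 ← R3 + 208/115·R4.
R5 ← R5 + 85/138·R4.
R5 ← R5 / (-3115/2988).
R1 ← R1 + 575/249·R5.
R2 ← R2 + 1310/747·R5.
R3 ← R3 + 1603/249·R5.
R4 ← R4 + 639/166·R5.
Reading off the reduced rows gives x1 = 1/2, x2 = 3, x3 = 4/3, x4 = -1, x5 = -2.

x1 = 1/2, x2 = 3, x3 = 4/3, x4 = -1, x5 = -2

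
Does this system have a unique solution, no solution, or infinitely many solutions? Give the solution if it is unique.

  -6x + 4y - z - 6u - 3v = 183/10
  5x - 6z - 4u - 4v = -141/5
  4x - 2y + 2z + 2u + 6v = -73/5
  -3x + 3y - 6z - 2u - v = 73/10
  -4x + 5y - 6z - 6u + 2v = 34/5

Row-reduce the augmented matrix:
R1 ← R1 / (-6).
R2 ← R2 − 5·R1.
R3 ← R3 − 4·R1.
R4 ← R4 + 3·R1.
R5 ← R5 + 4·R1.
R2 ← R2 / (10/3).
R1 ← R1 + 2/3·R2.
R3 ← R3 − 2/3·R2.
R4 ← R4 − 1·R2.
R5 ← R5 − 7/3·R2.
R3 ← R3 / (27/10).
R1 ← R1 + 6/5·R3.
R2 ← R2 + 41/20·R3.
R4 ← R4 + 69/20·R3.
R5 ← R5 + 11/20·R3.
R4 ← R4 / (31/9).
R1 ← R1 + 8/9·R4.
R2 ← R2 + 77/27·R4.
R3 ← R3 + 2/27·R4.
R5 ← R5 − 115/27·R4.
R5 ← R5 / (-55/31).
R1 ← R1 − 122/31·R5.
R2 ← R2 − 301/31·R5.
R3 ← R3 − 67/31·R5.
R4 ← R4 − 83/31·R5.
Reading off the reduced rows gives x = -3, y = 3, z = 6/5, u = 2, v = -1/2.

x = -3, y = 3, z = 6/5, u = 2, v = -1/2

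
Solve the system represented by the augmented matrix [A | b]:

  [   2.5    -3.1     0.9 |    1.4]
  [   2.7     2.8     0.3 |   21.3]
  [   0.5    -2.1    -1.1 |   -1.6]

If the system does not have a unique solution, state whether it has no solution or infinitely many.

Row-reduce the augmented matrix:
R1 ← R1 / (5/2).
R2 ← R2 − 27/10·R1.
R3 ← R3 − 1/2·R1.
R2 ← R2 / (1537/250).
R1 ← R1 + 31/25·R2.
R3 ← R3 + 37/25·R2.
R3 ← R3 / (-2216/1537).
R1 ← R1 − 345/1537·R3.
R2 ← R2 + 168/1537·R3.
Reading off the reduced rows gives x_1 = 5, x_2 = 3, x_3 = -2.

x_1 = 5, x_2 = 3, x_3 = -2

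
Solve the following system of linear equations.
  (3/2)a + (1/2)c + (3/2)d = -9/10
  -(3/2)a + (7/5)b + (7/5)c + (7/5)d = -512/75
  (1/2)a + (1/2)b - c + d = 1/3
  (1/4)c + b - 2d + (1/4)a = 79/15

a = 2, b = 2/3, c = -6/5, d = -11/5

Row-reduce the augmented matrix:
R1 ← R1 / (3/2).
R2 ← R2 + 3/2·R1.
R3 ← R3 − 1/2·R1.
R4 ← R4 − 1/4·R1.
R2 ← R2 / (7/5).
R3 ← R3 − 1/2·R2.
R4 ← R4 − 1·R2.
R3 ← R3 / (-155/84).
R1 ← R1 − 1/3·R3.
R2 ← R2 − 19/14·R3.
R4 ← R4 + 25/21·R3.
R4 ← R4 / (-493/124).
R1 ← R1 − 28/31·R4.
R2 ← R2 − 52/31·R4.
R3 ← R3 − 9/31·R4.
Reading off the reduced rows gives a = 2, b = 2/3, c = -6/5, d = -11/5.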